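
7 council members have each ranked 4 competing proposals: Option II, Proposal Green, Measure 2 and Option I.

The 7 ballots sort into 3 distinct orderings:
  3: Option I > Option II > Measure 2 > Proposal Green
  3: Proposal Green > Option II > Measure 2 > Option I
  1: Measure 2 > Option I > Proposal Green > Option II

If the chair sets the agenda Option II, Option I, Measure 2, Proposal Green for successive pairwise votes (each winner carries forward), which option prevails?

Measure 2

Round 1: Option II vs Option I — 3–4, Option I advances.
Round 2: Option I vs Measure 2 — 3–4, Measure 2 advances.
Round 3: Measure 2 vs Proposal Green — 4–3, Measure 2 advances.
The agenda winner is Measure 2.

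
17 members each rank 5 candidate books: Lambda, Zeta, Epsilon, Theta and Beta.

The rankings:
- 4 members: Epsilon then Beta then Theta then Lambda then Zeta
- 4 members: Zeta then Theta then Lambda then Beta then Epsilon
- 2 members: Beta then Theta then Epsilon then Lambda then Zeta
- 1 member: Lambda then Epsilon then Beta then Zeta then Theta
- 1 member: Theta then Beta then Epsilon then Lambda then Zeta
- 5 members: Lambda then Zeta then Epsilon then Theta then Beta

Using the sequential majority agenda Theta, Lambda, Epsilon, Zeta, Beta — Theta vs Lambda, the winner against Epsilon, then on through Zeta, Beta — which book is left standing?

Zeta

Round 1: Theta vs Lambda — 11–6, Theta advances.
Round 2: Theta vs Epsilon — 7–10, Epsilon advances.
Round 3: Epsilon vs Zeta — 8–9, Zeta advances.
Round 4: Zeta vs Beta — 9–8, Zeta advances.
The agenda winner is Zeta.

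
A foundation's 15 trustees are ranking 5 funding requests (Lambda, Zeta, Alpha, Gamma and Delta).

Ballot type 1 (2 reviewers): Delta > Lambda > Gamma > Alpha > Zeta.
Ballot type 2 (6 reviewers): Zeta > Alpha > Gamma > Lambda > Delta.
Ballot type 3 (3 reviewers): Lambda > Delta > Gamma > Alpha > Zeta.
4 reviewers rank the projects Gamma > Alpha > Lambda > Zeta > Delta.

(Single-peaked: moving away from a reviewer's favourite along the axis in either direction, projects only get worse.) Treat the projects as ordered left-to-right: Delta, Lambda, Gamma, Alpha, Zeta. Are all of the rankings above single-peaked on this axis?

yes

Axis positions: Delta=1, Lambda=2, Gamma=3, Alpha=4, Zeta=5.
Ballot type 1 (peak Delta at position 1): ranking walks positions 1-2-3-4-5, expanding outward from the peak — single-peaked.
Ballot type 2 (peak Zeta at position 5): ranking walks positions 5-4-3-2-1, expanding outward from the peak — single-peaked.
Ballot type 3 (peak Lambda at position 2): ranking walks positions 2-1-3-4-5, expanding outward from the peak — single-peaked.
Ballot type 4 (peak Gamma at position 3): ranking walks positions 3-4-2-5-1, expanding outward from the peak — single-peaked.
Every ranking is single-peaked on this axis.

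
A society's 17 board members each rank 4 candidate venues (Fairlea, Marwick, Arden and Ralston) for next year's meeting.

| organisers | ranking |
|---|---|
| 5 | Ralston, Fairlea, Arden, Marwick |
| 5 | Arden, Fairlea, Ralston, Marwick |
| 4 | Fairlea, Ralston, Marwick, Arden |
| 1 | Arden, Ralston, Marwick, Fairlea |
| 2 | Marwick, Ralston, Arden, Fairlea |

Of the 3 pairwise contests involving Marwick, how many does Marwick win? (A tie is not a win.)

Marwick against each rival (17 organisers):
Marwick vs Fairlea: Fairlea wins 14–3.
Marwick vs Arden: Marwick is ranked higher on 4+2 = 6 ballots, Arden on 11. Arden wins 11–6.
Marwick vs Ralston: Ralston wins 15–2.
Marwick beats no one; loses to Fairlea, Arden, Ralston — 0 pairwise wins.

0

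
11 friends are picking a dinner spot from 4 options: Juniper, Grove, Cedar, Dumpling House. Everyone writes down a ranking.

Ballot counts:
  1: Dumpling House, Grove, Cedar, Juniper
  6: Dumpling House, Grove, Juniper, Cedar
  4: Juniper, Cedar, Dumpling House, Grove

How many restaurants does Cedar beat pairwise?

Cedar against each rival (11 friends):
Cedar vs Juniper: Juniper wins 10–1.
Cedar vs Grove: 4 to 7, Grove.
Cedar vs Dumpling House: 4 for Cedar, 7 for Dumpling House — Dumpling House by 7–4.
Cedar beats no one; loses to Juniper, Grove, Dumpling House — 0 pairwise wins.

0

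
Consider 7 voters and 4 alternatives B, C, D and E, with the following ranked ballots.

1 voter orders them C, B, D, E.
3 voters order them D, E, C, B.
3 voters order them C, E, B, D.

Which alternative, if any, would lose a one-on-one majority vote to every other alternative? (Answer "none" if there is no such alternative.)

none

Pairwise majorities:
B vs C: B is ranked higher on 0 ballots, C on 7. C wins 7–0.
B vs D: B preferred on 1+3 = 4 ballots; B wins 4–3.
B vs E: 1 to 6, E.
C vs D: C wins 4–3.
C–E: C 4–3.
D vs E: 4 to 3, D.
Every alternative wins at least one matchup (B beats D; C beats B; D beats E; E beats B), so there is no Condorcet loser.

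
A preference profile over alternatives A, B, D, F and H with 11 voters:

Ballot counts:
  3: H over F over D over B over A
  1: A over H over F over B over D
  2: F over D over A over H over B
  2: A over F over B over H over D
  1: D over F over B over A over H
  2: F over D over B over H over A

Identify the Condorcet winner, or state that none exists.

F

Check each pair by majority over 11 ballots:
A vs B: B wins 6–5.
A vs D: D, 8–3.
A vs F: F wins 8–3.
A–H: A 6–5.
B–D: D 8–3.
B vs F: F, 11–0.
B–H: H 6–5.
D–F: F 10–1.
D vs H: H wins 6–5.
F–H: F 7–4.
Only F has no losses; F is the Condorcet winner.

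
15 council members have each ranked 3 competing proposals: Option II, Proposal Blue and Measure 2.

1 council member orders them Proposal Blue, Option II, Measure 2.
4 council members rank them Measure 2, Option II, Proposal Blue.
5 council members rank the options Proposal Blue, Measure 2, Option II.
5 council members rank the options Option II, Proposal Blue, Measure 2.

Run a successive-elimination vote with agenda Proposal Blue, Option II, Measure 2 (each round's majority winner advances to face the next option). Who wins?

Round 1: Proposal Blue vs Option II — 6–9, Option II advances.
Round 2: Option II vs Measure 2 — 6–9, Measure 2 advances.
The agenda winner is Measure 2.

Measure 2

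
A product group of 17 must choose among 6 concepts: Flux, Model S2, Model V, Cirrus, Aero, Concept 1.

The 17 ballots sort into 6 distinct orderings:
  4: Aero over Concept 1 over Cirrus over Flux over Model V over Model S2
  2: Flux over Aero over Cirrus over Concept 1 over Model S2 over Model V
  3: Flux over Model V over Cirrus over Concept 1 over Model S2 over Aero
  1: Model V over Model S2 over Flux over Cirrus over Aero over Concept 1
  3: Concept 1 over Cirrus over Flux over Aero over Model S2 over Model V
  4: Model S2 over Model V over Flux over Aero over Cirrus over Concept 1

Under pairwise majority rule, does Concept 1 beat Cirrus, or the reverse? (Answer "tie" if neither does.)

Ballots ranking Concept 1 above Cirrus: 4 + 3 = 7.
Ballots ranking Cirrus above Concept 1: 17 − 7 = 10.
Cirrus wins the head-to-head 10–7.

Cirrus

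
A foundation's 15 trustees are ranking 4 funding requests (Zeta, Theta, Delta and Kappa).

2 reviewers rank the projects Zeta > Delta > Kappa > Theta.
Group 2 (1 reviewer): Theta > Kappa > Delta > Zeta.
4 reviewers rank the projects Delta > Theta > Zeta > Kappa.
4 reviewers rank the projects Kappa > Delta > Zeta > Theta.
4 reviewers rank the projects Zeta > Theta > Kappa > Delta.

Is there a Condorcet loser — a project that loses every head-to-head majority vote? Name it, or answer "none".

none

Pairwise majorities:
Zeta vs Theta: 10 to 5, Zeta.
Zeta vs Delta: Zeta preferred on 2+4 = 6 ballots; Delta wins 9–6.
Zeta vs Kappa: Zeta wins 10–5.
Theta vs Delta: 1+4 = 5 for Theta, 10 for Delta — Delta by 10–5.
Theta vs Kappa: 9 to 6, Theta.
Delta–Kappa: Kappa 9–6.
Each project has at least one pairwise win (Zeta beats Theta; Theta beats Kappa; Delta beats Zeta; Kappa beats Delta) — no Condorcet loser.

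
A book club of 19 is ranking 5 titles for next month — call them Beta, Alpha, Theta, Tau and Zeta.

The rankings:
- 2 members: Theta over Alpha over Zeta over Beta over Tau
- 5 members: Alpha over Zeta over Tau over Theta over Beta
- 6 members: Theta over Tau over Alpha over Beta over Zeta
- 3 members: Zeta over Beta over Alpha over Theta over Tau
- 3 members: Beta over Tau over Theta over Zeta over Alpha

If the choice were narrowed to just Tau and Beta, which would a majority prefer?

Ballots ranking Tau above Beta: 5 + 6 = 11.
Ballots ranking Beta above Tau: 19 − 11 = 8.
Tau wins the head-to-head 11–8.

Tau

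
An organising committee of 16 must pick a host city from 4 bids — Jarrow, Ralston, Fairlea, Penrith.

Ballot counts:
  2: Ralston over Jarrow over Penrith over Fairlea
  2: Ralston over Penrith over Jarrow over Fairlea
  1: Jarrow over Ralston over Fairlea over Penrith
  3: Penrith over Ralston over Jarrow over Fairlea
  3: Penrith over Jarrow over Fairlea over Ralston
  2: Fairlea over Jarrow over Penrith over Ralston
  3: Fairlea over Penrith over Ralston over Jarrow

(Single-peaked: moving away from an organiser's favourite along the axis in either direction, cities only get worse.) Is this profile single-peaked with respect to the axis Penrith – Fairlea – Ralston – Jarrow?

no

Axis positions: Penrith=1, Fairlea=2, Ralston=3, Jarrow=4.
Type 1: ranking walks positions 3-4-1-2; Penrith is ranked above Fairlea even though Fairlea lies between Penrith and the peak Ralston on the axis — preferences dip and rise again. Not single-peaked.
Type 2: ranking walks positions 3-1-4-2; Penrith is ranked above Fairlea even though Fairlea lies between Penrith and the peak Ralston on the axis — preferences dip and rise again. Not single-peaked.
Type 3 (peak Jarrow at position 4): ranking walks positions 4-3-2-1, expanding outward from the peak — single-peaked.
Type 4: ranking walks positions 1-3-4-2; Ralston is ranked above Fairlea even though Fairlea lies between Ralston and the peak Penrith on the axis — preferences dip and rise again. Not single-peaked.
Type 5: ranking walks positions 1-4-2-3; Jarrow is ranked above Fairlea even though Fairlea lies between Jarrow and the peak Penrith on the axis — preferences dip and rise again. Not single-peaked.
Type 6: ranking walks positions 2-4-1-3; Jarrow is ranked above Ralston even though Ralston lies between Jarrow and the peak Fairlea on the axis — preferences dip and rise again. Not single-peaked.
Type 7 (peak Fairlea at position 2): ranking walks positions 2-1-3-4, expanding outward from the peak — single-peaked.
Type 1 violates single-peakedness, so the profile is not single-peaked on this axis.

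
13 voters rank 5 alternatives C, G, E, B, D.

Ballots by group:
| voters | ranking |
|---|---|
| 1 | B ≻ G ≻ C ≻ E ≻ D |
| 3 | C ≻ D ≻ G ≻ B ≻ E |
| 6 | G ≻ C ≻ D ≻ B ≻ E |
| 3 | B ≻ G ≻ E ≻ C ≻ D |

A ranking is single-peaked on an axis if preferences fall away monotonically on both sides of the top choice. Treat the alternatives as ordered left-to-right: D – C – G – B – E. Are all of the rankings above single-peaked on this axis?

Axis positions: D=1, C=2, G=3, B=4, E=5.
Group 1 (peak B at position 4): ranking walks positions 4-3-2-5-1, expanding outward from the peak — single-peaked.
Group 2 (peak C at position 2): ranking walks positions 2-1-3-4-5, expanding outward from the peak — single-peaked.
Group 3 (peak G at position 3): ranking walks positions 3-2-1-4-5, expanding outward from the peak — single-peaked.
Group 4 (peak B at position 4): ranking walks positions 4-3-5-2-1, expanding outward from the peak — single-peaked.
Every ranking is single-peaked on this axis.

yes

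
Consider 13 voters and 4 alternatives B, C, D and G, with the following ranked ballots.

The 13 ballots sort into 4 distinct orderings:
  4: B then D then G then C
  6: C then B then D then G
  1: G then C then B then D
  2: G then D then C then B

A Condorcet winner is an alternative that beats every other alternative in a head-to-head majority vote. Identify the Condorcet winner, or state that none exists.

Head-to-head results (13 voters):
B vs C: 4 to 9, C.
B vs D: B is ranked higher on 4+6+1 = 11 ballots, D on 2. B wins 11–2.
B vs G: B preferred on 4+6 = 10 ballots; B wins 10–3.
C vs D: C is ranked higher on 6+1 = 7 ballots, D on 6. C wins 7–6.
C vs G: C is ranked higher on 6 ballots, G on 7. G wins 7–6.
D vs G: 4+6 = 10 for D, 3 for G — D by 10–3.
Each alternative drops at least one matchup (B loses to C; C loses to G; D loses to B; G loses to B); the cycle B → G → C → B rules out a Condorcet winner.

none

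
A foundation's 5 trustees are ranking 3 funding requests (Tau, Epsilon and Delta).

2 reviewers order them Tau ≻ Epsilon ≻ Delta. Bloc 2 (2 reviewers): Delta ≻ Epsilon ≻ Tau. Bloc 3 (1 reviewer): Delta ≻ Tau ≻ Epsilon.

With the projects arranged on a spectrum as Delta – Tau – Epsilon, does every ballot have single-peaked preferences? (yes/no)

no

Axis positions: Delta=1, Tau=2, Epsilon=3.
Bloc 1 (peak Tau at position 2): ranking walks positions 2-3-1, expanding outward from the peak — single-peaked.
Bloc 2: ranking walks positions 1-3-2; Epsilon is ranked above Tau even though Tau lies between Epsilon and the peak Delta on the axis — preferences dip and rise again. Not single-peaked.
Bloc 3 (peak Delta at position 1): ranking walks positions 1-2-3, expanding outward from the peak — single-peaked.
Bloc 2 violates single-peakedness, so the profile is not single-peaked on this axis.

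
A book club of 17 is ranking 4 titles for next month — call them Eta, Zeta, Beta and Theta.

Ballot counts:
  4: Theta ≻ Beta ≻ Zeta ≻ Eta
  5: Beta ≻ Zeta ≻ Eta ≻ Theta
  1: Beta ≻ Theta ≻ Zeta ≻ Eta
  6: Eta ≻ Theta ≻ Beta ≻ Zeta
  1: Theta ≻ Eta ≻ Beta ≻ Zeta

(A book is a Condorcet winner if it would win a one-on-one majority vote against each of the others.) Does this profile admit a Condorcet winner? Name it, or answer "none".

none

Head-to-head results (17 members):
Eta vs Zeta: Eta is ranked higher on 6+1 = 7 ballots, Zeta on 10. Zeta wins 10–7.
Eta vs Beta: 7 to 10, Beta.
Eta vs Theta: 11 to 6, Eta.
Zeta vs Beta: 0 for Zeta, 17 for Beta — Beta by 17–0.
Zeta vs Theta: 5 for Zeta, 12 for Theta — Theta by 12–5.
Beta vs Theta: 5+1 = 6 for Beta, 11 for Theta — Theta by 11–6.
No book is unbeaten: Eta loses to Zeta; Zeta loses to Beta; Beta loses to Theta; Theta loses to Eta. In particular Eta → Theta → Zeta → Eta is a majority cycle — no Condorcet winner exists.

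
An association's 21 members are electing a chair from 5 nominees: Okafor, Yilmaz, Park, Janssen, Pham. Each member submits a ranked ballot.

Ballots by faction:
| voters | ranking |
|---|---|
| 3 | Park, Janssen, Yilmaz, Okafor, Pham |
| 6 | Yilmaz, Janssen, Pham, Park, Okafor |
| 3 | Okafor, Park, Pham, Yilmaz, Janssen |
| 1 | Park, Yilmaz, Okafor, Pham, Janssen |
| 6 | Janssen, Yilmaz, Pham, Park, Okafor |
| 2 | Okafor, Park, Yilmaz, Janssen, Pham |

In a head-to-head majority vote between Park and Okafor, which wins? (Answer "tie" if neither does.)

Ballots ranking Park above Okafor: 3 + 6 + 1 + 6 = 16.
Ballots ranking Okafor above Park: 21 − 16 = 5.
Park wins the head-to-head 16–5.

Park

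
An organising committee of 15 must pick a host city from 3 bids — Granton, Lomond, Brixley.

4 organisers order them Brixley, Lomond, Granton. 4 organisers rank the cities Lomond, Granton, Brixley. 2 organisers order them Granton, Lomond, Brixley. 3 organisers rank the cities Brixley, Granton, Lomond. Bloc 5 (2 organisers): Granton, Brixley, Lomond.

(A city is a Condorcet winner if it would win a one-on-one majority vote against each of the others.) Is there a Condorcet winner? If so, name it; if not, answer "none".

Check each pair by majority over 15 ballots:
Granton vs Lomond: Lomond, 8–7.
Granton vs Brixley: Granton wins 8–7.
Lomond–Brixley: Brixley 9–6.
No city is unbeaten: Granton loses to Lomond; Lomond loses to Brixley; Brixley loses to Granton. In particular Granton → Brixley → Lomond → Granton is a majority cycle — no Condorcet winner exists.

none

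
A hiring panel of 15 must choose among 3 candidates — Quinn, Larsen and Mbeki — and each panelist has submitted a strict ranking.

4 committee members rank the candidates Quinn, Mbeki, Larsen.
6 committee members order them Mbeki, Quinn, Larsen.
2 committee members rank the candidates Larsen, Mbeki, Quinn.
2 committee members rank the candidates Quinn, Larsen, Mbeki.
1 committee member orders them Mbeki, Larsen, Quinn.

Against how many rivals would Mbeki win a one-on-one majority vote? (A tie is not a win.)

2

Mbeki against each rival (15 committee members):
Mbeki vs Quinn: Mbeki wins 9–6.
Mbeki vs Larsen: Mbeki wins 11–4.
Mbeki beats Quinn, Larsen — 2 pairwise wins.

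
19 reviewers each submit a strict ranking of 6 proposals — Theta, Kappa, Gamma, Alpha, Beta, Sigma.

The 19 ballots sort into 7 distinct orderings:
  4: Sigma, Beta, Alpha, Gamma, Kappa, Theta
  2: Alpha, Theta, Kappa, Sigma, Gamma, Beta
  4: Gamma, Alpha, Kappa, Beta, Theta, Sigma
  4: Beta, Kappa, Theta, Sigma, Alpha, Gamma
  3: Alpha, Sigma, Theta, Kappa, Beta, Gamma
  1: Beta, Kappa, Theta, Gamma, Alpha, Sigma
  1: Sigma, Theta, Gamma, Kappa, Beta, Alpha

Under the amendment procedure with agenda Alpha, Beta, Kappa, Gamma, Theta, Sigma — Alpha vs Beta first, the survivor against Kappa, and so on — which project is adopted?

Round 1: Alpha vs Beta — 9–10, Beta advances.
Round 2: Beta vs Kappa — 9–10, Kappa advances.
Round 3: Kappa vs Gamma — 10–9, Kappa advances.
Round 4: Kappa vs Theta — 13–6, Kappa advances.
Round 5: Kappa vs Sigma — 11–8, Kappa advances.
Kappa survives the agenda.

Kappa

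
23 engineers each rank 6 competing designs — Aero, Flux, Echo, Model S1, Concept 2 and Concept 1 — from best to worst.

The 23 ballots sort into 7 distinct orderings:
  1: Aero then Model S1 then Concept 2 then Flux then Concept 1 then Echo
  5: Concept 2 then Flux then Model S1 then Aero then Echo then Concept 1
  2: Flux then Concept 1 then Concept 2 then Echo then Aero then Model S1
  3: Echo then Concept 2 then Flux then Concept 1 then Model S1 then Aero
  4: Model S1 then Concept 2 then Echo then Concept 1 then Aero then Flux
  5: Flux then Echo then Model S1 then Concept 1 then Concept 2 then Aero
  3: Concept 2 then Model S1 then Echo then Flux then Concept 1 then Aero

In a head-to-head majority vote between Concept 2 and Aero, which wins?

Concept 2

Ballots ranking Concept 2 above Aero: 5 + 2 + 3 + 4 + 5 + 3 = 22.
Ballots ranking Aero above Concept 2: 23 − 22 = 1.
Concept 2 wins the head-to-head 22–1.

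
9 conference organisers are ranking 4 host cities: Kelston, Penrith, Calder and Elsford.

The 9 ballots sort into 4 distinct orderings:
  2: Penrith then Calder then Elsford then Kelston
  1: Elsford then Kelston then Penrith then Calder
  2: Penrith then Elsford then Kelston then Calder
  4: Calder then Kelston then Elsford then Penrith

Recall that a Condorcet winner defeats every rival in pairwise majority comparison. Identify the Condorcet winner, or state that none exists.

none

Head-to-head results (9 organisers):
Kelston vs Penrith: 5 to 4, Kelston.
Kelston vs Calder: Kelston preferred on 1+2 = 3 ballots; Calder wins 6–3.
Kelston vs Elsford: Kelston preferred on 4 ballots; Elsford wins 5–4.
Penrith vs Calder: Penrith is ranked higher on 2+1+2 = 5 ballots, Calder on 4. Penrith wins 5–4.
Penrith vs Elsford: 2+2 = 4 for Penrith, 5 for Elsford — Elsford by 5–4.
Calder vs Elsford: Calder preferred on 2+4 = 6 ballots; Calder wins 6–3.
Every city loses at least once (Kelston loses to Calder; Penrith loses to Kelston; Calder loses to Penrith; Elsford loses to Calder). The majority relation contains the cycle Kelston > Penrith > Calder > Kelston, so there is no Condorcet winner.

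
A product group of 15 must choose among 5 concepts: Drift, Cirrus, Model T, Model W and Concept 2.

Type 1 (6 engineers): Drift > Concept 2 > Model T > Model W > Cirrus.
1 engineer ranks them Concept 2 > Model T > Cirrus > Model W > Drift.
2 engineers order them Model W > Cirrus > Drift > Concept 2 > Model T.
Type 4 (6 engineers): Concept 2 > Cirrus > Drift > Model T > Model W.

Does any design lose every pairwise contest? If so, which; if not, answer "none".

Pairwise majorities:
Drift vs Cirrus: Drift preferred on 6 ballots; Cirrus wins 9–6.
Drift vs Model T: Drift, 14–1.
Drift vs Model W: Drift wins 12–3.
Drift vs Concept 2: 6+2 = 8 for Drift, 7 for Concept 2 — Drift by 8–7.
Cirrus vs Model T: Cirrus is ranked higher on 2+6 = 8 ballots, Model T on 7. Cirrus wins 8–7.
Cirrus vs Model W: 7 to 8, Model W.
Cirrus vs Concept 2: Concept 2, 13–2.
Model T vs Model W: Model T is ranked higher on 6+1+6 = 13 ballots, Model W on 2. Model T wins 13–2.
Model T vs Concept 2: Concept 2 wins 15–0.
Model W vs Concept 2: Concept 2, 13–2.
Every design wins at least one matchup (Drift beats Model T; Cirrus beats Drift; Model T beats Model W; Model W beats Cirrus; Concept 2 beats Cirrus), so there is no Condorcet loser.

none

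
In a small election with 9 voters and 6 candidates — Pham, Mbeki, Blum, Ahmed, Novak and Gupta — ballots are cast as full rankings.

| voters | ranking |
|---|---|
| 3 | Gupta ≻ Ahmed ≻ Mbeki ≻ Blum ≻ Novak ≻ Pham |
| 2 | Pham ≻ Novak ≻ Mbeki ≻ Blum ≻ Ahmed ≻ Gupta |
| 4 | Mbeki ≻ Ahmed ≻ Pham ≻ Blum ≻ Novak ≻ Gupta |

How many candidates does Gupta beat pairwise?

Gupta against each rival (9 voters):
Gupta vs Pham: 3 for Gupta, 6 for Pham — Pham by 6–3.
Gupta vs Mbeki: Gupta is ranked higher on 3 ballots, Mbeki on 6. Mbeki wins 6–3.
Gupta vs Blum: Gupta preferred on 3 ballots; Blum wins 6–3.
Gupta vs Ahmed: Gupta preferred on 3 ballots; Ahmed wins 6–3.
Gupta vs Novak: Gupta is ranked higher on 3 ballots, Novak on 6. Novak wins 6–3.
Gupta beats no one; loses to Pham, Mbeki, Blum, Ahmed, Novak — 0 pairwise wins.

0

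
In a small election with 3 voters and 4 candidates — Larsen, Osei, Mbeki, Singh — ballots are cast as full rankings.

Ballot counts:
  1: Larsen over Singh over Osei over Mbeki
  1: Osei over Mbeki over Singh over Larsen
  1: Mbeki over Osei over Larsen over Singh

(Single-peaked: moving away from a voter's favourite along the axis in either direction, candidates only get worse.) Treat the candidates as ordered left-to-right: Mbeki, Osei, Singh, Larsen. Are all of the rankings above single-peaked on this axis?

no

Axis positions: Mbeki=1, Osei=2, Singh=3, Larsen=4.
Ballot type 1 (peak Larsen at position 4): ranking walks positions 4-3-2-1, expanding outward from the peak — single-peaked.
Ballot type 2 (peak Osei at position 2): ranking walks positions 2-1-3-4, expanding outward from the peak — single-peaked.
Ballot type 3: ranking walks positions 1-2-4-3; Larsen is ranked above Singh even though Singh lies between Larsen and the peak Mbeki on the axis — preferences dip and rise again. Not single-peaked.
Ballot type 3 violates single-peakedness, so the profile is not single-peaked on this axis.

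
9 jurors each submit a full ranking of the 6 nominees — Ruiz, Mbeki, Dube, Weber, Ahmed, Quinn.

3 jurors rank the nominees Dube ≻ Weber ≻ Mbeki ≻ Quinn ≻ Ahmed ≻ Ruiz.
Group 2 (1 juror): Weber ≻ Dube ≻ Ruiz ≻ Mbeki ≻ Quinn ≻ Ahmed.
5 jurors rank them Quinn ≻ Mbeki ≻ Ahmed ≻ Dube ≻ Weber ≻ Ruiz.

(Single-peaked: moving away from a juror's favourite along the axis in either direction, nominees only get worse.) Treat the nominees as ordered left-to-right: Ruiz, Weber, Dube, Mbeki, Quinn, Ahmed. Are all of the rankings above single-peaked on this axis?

yes

Axis positions: Ruiz=1, Weber=2, Dube=3, Mbeki=4, Quinn=5, Ahmed=6.
Group 1 (peak Dube at position 3): ranking walks positions 3-2-4-5-6-1, expanding outward from the peak — single-peaked.
Group 2 (peak Weber at position 2): ranking walks positions 2-3-1-4-5-6, expanding outward from the peak — single-peaked.
Group 3 (peak Quinn at position 5): ranking walks positions 5-4-6-3-2-1, expanding outward from the peak — single-peaked.
Every ranking is single-peaked on this axis.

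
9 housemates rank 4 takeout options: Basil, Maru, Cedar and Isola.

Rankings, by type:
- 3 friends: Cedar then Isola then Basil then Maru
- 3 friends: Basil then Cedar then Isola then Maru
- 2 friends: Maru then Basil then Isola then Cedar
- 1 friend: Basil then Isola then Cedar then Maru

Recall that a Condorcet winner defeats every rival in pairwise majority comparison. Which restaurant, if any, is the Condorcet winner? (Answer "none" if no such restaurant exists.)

Check each pair by majority over 9 ballots:
Basil vs Maru: Basil wins 7–2.
Basil–Cedar: Basil 6–3.
Basil–Isola: Basil 6–3.
Maru–Cedar: Cedar 7–2.
Maru–Isola: Isola 7–2.
Cedar vs Isola: Cedar, 6–3.
Only Basil has no losses; Basil is the Condorcet winner.

Basil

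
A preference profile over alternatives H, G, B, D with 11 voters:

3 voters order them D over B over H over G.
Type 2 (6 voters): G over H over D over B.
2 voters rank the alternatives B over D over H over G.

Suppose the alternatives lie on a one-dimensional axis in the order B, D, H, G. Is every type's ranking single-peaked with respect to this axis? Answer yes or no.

yes

Axis positions: B=1, D=2, H=3, G=4.
Type 1 (peak D at position 2): ranking walks positions 2-1-3-4, expanding outward from the peak — single-peaked.
Type 2 (peak G at position 4): ranking walks positions 4-3-2-1, expanding outward from the peak — single-peaked.
Type 3 (peak B at position 1): ranking walks positions 1-2-3-4, expanding outward from the peak — single-peaked.
Every ranking is single-peaked on this axis.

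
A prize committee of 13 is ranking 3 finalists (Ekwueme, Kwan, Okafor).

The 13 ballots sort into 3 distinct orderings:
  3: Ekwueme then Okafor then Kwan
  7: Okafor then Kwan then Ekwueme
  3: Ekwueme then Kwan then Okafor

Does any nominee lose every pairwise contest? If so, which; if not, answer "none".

Head-to-head results (13 jurors):
Ekwueme vs Kwan: Kwan wins 7–6.
Ekwueme vs Okafor: Ekwueme preferred on 3+3 = 6 ballots; Okafor wins 7–6.
Kwan vs Okafor: Kwan preferred on 3 ballots; Okafor wins 10–3.
Only Ekwueme has no wins; Ekwueme is the Condorcet loser.

Ekwueme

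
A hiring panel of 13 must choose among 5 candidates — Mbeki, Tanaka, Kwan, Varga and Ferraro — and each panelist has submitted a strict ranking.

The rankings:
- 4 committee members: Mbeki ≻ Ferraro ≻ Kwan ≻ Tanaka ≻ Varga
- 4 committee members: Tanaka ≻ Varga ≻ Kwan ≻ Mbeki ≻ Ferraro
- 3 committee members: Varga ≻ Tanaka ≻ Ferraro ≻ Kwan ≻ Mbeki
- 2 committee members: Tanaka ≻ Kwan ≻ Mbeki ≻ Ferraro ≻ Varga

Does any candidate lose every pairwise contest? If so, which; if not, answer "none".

Pairwise majorities:
Mbeki vs Tanaka: Mbeki is ranked higher on 4 ballots, Tanaka on 9. Tanaka wins 9–4.
Mbeki vs Kwan: Kwan wins 9–4.
Mbeki vs Varga: 4+2 = 6 for Mbeki, 7 for Varga — Varga by 7–6.
Mbeki vs Ferraro: Mbeki preferred on 4+4+2 = 10 ballots; Mbeki wins 10–3.
Tanaka vs Kwan: Tanaka wins 9–4.
Tanaka vs Varga: Tanaka preferred on 4+4+2 = 10 ballots; Tanaka wins 10–3.
Tanaka–Ferraro: Tanaka 9–4.
Kwan–Varga: Varga 7–6.
Kwan–Ferraro: Ferraro 7–6.
Varga vs Ferraro: Varga preferred on 4+3 = 7 ballots; Varga wins 7–6.
Each candidate has at least one pairwise win (Mbeki beats Ferraro; Tanaka beats Mbeki; Kwan beats Mbeki; Varga beats Mbeki; Ferraro beats Kwan) — no Condorcet loser.

none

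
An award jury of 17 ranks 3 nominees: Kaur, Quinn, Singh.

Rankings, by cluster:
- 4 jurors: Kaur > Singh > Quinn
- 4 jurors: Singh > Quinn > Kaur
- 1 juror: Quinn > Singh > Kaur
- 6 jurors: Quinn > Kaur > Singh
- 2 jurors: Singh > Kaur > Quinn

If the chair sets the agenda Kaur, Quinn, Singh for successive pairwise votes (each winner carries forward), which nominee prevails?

Round 1: Kaur vs Quinn — 6–11, Quinn advances.
Round 2: Quinn vs Singh — 7–10, Singh advances.
The agenda winner is Singh.

Singh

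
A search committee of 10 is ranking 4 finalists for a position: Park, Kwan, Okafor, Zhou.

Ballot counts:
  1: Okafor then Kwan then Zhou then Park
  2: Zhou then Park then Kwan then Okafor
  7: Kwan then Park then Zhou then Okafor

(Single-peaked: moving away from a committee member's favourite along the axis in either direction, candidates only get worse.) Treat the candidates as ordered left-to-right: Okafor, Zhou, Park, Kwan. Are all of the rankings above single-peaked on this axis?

Axis positions: Okafor=1, Zhou=2, Park=3, Kwan=4.
Faction 1: ranking walks positions 1-4-2-3; Kwan is ranked above Zhou even though Zhou lies between Kwan and the peak Okafor on the axis — preferences dip and rise again. Not single-peaked.
Faction 2 (peak Zhou at position 2): ranking walks positions 2-3-4-1, expanding outward from the peak — single-peaked.
Faction 3 (peak Kwan at position 4): ranking walks positions 4-3-2-1, expanding outward from the peak — single-peaked.
Faction 1 violates single-peakedness, so the profile is not single-peaked on this axis.

no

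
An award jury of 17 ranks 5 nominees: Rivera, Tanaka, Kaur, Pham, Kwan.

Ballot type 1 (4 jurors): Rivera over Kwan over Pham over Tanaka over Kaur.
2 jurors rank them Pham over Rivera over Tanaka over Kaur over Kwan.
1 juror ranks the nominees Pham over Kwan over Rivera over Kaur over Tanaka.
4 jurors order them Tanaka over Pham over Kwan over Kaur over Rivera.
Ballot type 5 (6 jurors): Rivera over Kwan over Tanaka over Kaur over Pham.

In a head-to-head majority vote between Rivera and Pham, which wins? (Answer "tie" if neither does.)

Ballots ranking Rivera above Pham: 4 + 6 = 10.
Ballots ranking Pham above Rivera: 17 − 10 = 7.
Rivera wins the head-to-head 10–7.

Rivera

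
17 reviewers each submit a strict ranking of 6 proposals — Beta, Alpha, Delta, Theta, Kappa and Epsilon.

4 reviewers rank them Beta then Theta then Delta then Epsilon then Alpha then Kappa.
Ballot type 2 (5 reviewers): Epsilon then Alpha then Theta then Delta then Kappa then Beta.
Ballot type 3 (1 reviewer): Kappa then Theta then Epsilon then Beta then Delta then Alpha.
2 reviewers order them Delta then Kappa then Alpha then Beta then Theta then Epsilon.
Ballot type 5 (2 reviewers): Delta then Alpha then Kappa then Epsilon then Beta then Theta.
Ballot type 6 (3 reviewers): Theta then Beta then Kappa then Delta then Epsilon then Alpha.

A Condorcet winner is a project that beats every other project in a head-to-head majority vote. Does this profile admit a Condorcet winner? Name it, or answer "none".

none

Head-to-head results (17 reviewers):
Beta vs Alpha: Alpha wins 9–8.
Beta vs Delta: Delta, 9–8.
Beta vs Theta: Theta, 9–8.
Beta vs Kappa: Kappa, 10–7.
Beta vs Epsilon: Beta wins 9–8.
Alpha vs Delta: Delta wins 12–5.
Alpha vs Theta: Alpha wins 9–8.
Alpha vs Kappa: Alpha wins 11–6.
Alpha–Epsilon: Epsilon 13–4.
Delta vs Theta: Theta, 13–4.
Delta vs Kappa: Delta wins 13–4.
Delta vs Epsilon: Delta wins 11–6.
Theta vs Kappa: Theta, 12–5.
Theta–Epsilon: Theta 10–7.
Kappa vs Epsilon: Epsilon, 9–8.
Each project drops at least one matchup (Beta loses to Alpha; Alpha loses to Delta; Delta loses to Theta; Theta loses to Alpha; Kappa loses to Alpha; Epsilon loses to Beta); the cycle Beta → Epsilon → Alpha → Beta rules out a Condorcet winner.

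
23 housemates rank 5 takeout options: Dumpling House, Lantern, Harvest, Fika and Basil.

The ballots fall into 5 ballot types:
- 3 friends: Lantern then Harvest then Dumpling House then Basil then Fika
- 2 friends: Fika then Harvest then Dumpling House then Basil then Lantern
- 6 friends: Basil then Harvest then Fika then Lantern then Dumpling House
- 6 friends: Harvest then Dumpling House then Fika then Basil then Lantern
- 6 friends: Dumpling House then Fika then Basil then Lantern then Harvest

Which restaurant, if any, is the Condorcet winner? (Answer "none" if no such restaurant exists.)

none

Check each pair by majority over 23 ballots:
Dumpling House vs Lantern: Dumpling House is ranked higher on 2+6+6 = 14 ballots, Lantern on 9. Dumpling House wins 14–9.
Dumpling House vs Harvest: 6 to 17, Harvest.
Dumpling House vs Fika: Dumpling House preferred on 3+6+6 = 15 ballots; Dumpling House wins 15–8.
Dumpling House vs Basil: Dumpling House is ranked higher on 3+2+6+6 = 17 ballots, Basil on 6. Dumpling House wins 17–6.
Lantern vs Harvest: Harvest wins 14–9.
Lantern vs Fika: Lantern preferred on 3 ballots; Fika wins 20–3.
Lantern vs Basil: Lantern is ranked higher on 3 ballots, Basil on 20. Basil wins 20–3.
Harvest vs Fika: Harvest preferred on 3+6+6 = 15 ballots; Harvest wins 15–8.
Harvest vs Basil: 11 to 12, Basil.
Fika vs Basil: Fika preferred on 2+6+6 = 14 ballots; Fika wins 14–9.
No restaurant is unbeaten: Dumpling House loses to Harvest; Lantern loses to Dumpling House; Harvest loses to Basil; Fika loses to Dumpling House; Basil loses to Dumpling House. In particular Dumpling House > Basil > Harvest > Dumpling House is a majority cycle — no Condorcet winner exists.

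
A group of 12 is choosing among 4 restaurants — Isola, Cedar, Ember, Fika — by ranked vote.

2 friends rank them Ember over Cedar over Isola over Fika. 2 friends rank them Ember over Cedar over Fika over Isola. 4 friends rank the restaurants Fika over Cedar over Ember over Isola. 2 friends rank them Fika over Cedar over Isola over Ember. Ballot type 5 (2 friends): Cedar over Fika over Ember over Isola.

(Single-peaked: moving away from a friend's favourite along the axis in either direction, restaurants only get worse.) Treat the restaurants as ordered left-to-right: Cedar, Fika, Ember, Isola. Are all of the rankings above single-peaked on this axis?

Axis positions: Cedar=1, Fika=2, Ember=3, Isola=4.
Ballot type 1: ranking walks positions 3-1-4-2; Cedar is ranked above Fika even though Fika lies between Cedar and the peak Ember on the axis — preferences dip and rise again. Not single-peaked.
Ballot type 2: ranking walks positions 3-1-2-4; Cedar is ranked above Fika even though Fika lies between Cedar and the peak Ember on the axis — preferences dip and rise again. Not single-peaked.
Ballot type 3 (peak Fika at position 2): ranking walks positions 2-1-3-4, expanding outward from the peak — single-peaked.
Ballot type 4: ranking walks positions 2-1-4-3; Isola is ranked above Ember even though Ember lies between Isola and the peak Fika on the axis — preferences dip and rise again. Not single-peaked.
Ballot type 5 (peak Cedar at position 1): ranking walks positions 1-2-3-4, expanding outward from the peak — single-peaked.
Ballot type 1 violates single-peakedness, so the profile is not single-peaked on this axis.

no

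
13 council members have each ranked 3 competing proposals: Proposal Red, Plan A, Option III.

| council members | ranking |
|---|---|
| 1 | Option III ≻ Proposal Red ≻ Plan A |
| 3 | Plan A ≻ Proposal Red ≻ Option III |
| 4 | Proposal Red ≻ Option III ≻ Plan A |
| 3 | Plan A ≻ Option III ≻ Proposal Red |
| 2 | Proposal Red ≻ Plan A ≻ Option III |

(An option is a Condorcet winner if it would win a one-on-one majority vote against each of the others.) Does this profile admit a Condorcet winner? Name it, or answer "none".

Proposal Red

Head-to-head results (13 council members):
Proposal Red vs Plan A: Proposal Red wins 7–6.
Proposal Red–Option III: Proposal Red 9–4.
Plan A–Option III: Plan A 8–5.
Only Proposal Red has no losses; Proposal Red is the Condorcet winner.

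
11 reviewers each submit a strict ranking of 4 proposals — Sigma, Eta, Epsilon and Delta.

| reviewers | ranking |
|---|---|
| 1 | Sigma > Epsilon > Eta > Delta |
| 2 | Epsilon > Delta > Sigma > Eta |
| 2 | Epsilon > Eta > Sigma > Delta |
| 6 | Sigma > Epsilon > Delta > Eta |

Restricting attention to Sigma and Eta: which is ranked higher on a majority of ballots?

Ballots ranking Sigma above Eta: 1 + 2 + 6 = 9.
Ballots ranking Eta above Sigma: 11 − 9 = 2.
Sigma wins the head-to-head 9–2.

Sigma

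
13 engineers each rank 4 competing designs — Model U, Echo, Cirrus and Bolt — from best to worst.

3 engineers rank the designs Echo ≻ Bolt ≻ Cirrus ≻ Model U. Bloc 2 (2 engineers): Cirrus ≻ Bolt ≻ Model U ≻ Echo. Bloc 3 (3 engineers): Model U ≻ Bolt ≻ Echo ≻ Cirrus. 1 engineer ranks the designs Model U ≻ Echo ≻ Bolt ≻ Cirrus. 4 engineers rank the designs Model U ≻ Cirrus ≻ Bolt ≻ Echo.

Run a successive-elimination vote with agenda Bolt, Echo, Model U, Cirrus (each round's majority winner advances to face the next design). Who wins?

Model U

Round 1: Bolt vs Echo — 9–4, Bolt advances.
Round 2: Bolt vs Model U — 5–8, Model U advances.
Round 3: Model U vs Cirrus — 8–5, Model U advances.
Model U survives the agenda.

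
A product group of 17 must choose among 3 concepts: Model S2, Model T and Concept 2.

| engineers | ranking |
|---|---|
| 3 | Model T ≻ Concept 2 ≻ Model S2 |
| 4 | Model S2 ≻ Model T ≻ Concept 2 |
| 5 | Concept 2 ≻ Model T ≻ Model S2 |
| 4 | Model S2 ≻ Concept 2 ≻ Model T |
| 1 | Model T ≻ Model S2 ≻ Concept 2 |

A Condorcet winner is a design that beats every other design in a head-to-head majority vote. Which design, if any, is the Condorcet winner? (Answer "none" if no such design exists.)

none

Check each pair by majority over 17 ballots:
Model S2 vs Model T: Model T wins 9–8.
Model S2 vs Concept 2: Model S2 wins 9–8.
Model T–Concept 2: Concept 2 9–8.
Each design drops at least one matchup (Model S2 loses to Model T; Model T loses to Concept 2; Concept 2 loses to Model S2); the cycle Model S2 beats Concept 2 beats Model T beats Model S2 rules out a Condorcet winner.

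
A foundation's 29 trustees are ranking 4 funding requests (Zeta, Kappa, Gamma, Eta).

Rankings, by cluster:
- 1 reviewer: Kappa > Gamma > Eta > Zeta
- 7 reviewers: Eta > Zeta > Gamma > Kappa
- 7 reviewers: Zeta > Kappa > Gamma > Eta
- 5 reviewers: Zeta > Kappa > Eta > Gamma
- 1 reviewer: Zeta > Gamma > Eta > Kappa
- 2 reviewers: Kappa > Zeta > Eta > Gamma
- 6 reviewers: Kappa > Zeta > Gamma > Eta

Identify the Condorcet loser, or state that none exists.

Pairwise majorities:
Zeta vs Kappa: Zeta preferred on 7+7+5+1 = 20 ballots; Zeta wins 20–9.
Zeta vs Gamma: Zeta, 28–1.
Zeta vs Eta: Zeta, 21–8.
Kappa vs Gamma: 21 to 8, Kappa.
Kappa vs Eta: Kappa is ranked higher on 1+7+5+2+6 = 21 ballots, Eta on 8. Kappa wins 21–8.
Gamma vs Eta: 15 to 14, Gamma.
Only Eta has no wins; Eta is the Condorcet loser.

Eta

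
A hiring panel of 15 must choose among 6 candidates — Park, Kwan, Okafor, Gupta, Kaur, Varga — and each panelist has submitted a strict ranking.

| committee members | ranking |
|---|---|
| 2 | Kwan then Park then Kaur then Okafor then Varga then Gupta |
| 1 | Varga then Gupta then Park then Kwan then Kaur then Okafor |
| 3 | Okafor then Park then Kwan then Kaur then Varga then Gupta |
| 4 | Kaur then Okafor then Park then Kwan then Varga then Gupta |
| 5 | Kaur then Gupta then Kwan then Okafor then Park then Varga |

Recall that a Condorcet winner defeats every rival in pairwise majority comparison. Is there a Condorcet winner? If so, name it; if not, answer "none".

Kaur

Check each pair by majority over 15 ballots:
Park vs Kwan: Park wins 8–7.
Park vs Okafor: Okafor, 12–3.
Park vs Gupta: Park wins 9–6.
Park–Kaur: Kaur 9–6.
Park vs Varga: 14 to 1, Park.
Kwan vs Okafor: 8 to 7, Kwan.
Kwan vs Gupta: Kwan preferred on 2+3+4 = 9 ballots; Kwan wins 9–6.
Kwan vs Kaur: Kaur, 9–6.
Kwan vs Varga: 14 to 1, Kwan.
Okafor vs Gupta: Okafor preferred on 2+3+4 = 9 ballots; Okafor wins 9–6.
Okafor vs Kaur: Kaur wins 12–3.
Okafor vs Varga: Okafor wins 14–1.
Gupta vs Kaur: Kaur, 14–1.
Gupta vs Varga: 5 for Gupta, 10 for Varga — Varga by 10–5.
Kaur vs Varga: Kaur preferred on 2+3+4+5 = 14 ballots; Kaur wins 14–1.
Only Kaur has no losses; Kaur is the Condorcet winner.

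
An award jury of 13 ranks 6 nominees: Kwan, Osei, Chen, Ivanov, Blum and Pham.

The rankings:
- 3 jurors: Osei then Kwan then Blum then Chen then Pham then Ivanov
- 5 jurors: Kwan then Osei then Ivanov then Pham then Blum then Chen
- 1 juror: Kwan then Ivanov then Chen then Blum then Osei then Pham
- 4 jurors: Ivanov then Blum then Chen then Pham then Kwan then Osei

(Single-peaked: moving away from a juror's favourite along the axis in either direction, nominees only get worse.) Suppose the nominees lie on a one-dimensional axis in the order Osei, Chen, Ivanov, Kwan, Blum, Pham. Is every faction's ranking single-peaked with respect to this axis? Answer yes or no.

Axis positions: Osei=1, Chen=2, Ivanov=3, Kwan=4, Blum=5, Pham=6.
Faction 1: ranking walks positions 1-4-5-2-6-3; Kwan is ranked above Chen even though Chen lies between Kwan and the peak Osei on the axis — preferences dip and rise again. Not single-peaked.
Faction 2: ranking walks positions 4-1-3-6-5-2; Osei is ranked above Ivanov even though Ivanov lies between Osei and the peak Kwan on the axis — preferences dip and rise again. Not single-peaked.
Faction 3 (peak Kwan at position 4): ranking walks positions 4-3-2-5-1-6, expanding outward from the peak — single-peaked.
Faction 4: ranking walks positions 3-5-2-6-4-1; Blum is ranked above Kwan even though Kwan lies between Blum and the peak Ivanov on the axis — preferences dip and rise again. Not single-peaked.
Faction 1 violates single-peakedness, so the profile is not single-peaked on this axis.

no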